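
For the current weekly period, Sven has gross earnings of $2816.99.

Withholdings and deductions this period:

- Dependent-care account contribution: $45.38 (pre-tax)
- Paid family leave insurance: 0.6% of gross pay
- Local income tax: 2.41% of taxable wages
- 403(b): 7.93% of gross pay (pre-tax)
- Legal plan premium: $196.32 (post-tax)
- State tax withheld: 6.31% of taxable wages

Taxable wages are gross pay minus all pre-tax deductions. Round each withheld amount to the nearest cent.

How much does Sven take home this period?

$2112.80

Dependent-care account contribution: $45.38
403(b): $2816.99 × 0.0793 = $223.39
Pre-tax total = $45.38 + $223.39 = $268.77
Taxable wages = $2816.99 − $268.77 = $2548.22
Local income tax: $2548.22 × 0.0241 = $61.41
State tax withheld: $2548.22 × 0.0631 = $160.79
Paid family leave insurance: $2816.99 × 0.006 = $16.90
Legal plan premium: $196.32
Total deductions = $45.38 + $223.39 + $61.41 + $160.79 + $16.90 + $196.32 = $704.19
Net pay = $2816.99 − $704.19 = $2112.80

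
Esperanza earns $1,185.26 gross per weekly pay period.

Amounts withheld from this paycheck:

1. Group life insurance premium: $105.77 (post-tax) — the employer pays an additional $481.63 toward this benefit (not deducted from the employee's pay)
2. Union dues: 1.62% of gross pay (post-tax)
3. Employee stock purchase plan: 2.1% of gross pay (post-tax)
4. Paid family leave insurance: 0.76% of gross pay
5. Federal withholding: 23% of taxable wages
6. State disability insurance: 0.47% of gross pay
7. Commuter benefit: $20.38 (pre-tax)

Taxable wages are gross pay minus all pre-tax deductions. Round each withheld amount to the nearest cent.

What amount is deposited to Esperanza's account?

$732.52

Commuter benefit: $20.38
Taxable wages = $1,185.26 − $20.38 = $1,164.88
Federal withholding: $1,164.88 × 0.23 = $267.92
State disability insurance: $1,185.26 × 0.0047 = $5.57
Paid family leave insurance: $1,185.26 × 0.0076 = $9.01
Employee stock purchase plan: $1,185.26 × 0.021 = $24.89
Union dues: $1,185.26 × 0.0162 = $19.20
Group life insurance premium: $105.77
(Employer's $481.63 toward group life insurance premium is not withheld from the employee.)
Total deductions = $20.38 + $267.92 + $5.57 + $9.01 + $24.89 + $19.20 + $105.77 = $452.74
Net pay = $1,185.26 − $452.74 = $732.52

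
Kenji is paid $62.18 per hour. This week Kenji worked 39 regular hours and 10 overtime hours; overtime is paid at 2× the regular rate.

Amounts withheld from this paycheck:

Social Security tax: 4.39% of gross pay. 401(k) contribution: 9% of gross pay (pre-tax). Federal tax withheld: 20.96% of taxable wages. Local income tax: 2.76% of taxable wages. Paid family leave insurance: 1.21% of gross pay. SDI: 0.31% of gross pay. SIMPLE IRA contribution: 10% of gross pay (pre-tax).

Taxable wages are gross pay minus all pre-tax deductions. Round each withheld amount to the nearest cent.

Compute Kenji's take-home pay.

Regular pay: 39 × $62.18 = $2,425.02
Overtime pay: 10 × $62.18 × 2 = $1,243.60
Gross pay = $2,425.02 + $1,243.60 = $3,668.62
SIMPLE IRA contribution: $3,668.62 × 0.1 = $366.86
401(k) contribution: $3,668.62 × 0.09 = $330.18
Pre-tax total = $366.86 + $330.18 = $697.04
Taxable wages = $3,668.62 − $697.04 = $2,971.58
Federal tax withheld: $2,971.58 × 0.2096 = $622.84
Local income tax: $2,971.58 × 0.0276 = $82.02
SDI: $3,668.62 × 0.0031 = $11.37
Paid family leave insurance: $3,668.62 × 0.0121 = $44.39
Social Security tax: $3,668.62 × 0.0439 = $161.05
Total deductions = $366.86 + $330.18 + $622.84 + $82.02 + $11.37 + $44.39 + $161.05 = $1,618.71
Net pay = $3,668.62 − $1,618.71 = $2,049.91

$2,049.91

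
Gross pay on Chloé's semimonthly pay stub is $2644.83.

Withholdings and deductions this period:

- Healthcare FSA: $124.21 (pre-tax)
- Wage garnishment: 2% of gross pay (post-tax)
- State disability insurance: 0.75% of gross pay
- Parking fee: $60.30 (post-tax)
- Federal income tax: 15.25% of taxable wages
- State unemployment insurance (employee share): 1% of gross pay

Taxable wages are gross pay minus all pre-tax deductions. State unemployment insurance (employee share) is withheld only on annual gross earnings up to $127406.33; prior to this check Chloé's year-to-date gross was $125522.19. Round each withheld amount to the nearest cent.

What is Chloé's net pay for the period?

Healthcare FSA: $124.21
Taxable wages = $2644.83 − $124.21 = $2520.62
Federal income tax: $2520.62 × 0.1525 = $384.39
State disability insurance: $2644.83 × 0.0075 = $19.84
State unemployment insurance (employee share): only $127406.33 − $125522.19 = $1884.14 of this check is subject → $1884.14 × 0.01 = $18.84
Wage garnishment: $2644.83 × 0.02 = $52.90
Parking fee: $60.30
Total deductions = $124.21 + $384.39 + $19.84 + $18.84 + $52.90 + $60.30 = $660.48
Net pay = $2644.83 − $660.48 = $1984.35

$1984.35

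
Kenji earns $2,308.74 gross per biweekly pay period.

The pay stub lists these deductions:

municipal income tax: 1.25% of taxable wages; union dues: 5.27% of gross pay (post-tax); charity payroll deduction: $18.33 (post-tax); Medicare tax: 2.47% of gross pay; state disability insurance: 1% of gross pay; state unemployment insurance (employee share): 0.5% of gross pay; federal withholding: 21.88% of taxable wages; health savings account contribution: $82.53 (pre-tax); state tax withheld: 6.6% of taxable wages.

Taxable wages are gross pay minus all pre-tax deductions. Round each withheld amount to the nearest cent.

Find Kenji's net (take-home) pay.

$1,332.70

Health savings account contribution: $82.53
Taxable wages = $2,308.74 − $82.53 = $2,226.21
State tax withheld: $2,226.21 × 0.066 = $146.93
Municipal income tax: $2,226.21 × 0.0125 = $27.83
Federal withholding: $2,226.21 × 0.2188 = $487.09
State unemployment insurance (employee share): $2,308.74 × 0.005 = $11.54
Medicare tax: $2,308.74 × 0.0247 = $57.03
State disability insurance: $2,308.74 × 0.01 = $23.09
Charity payroll deduction: $18.33
Union dues: $2,308.74 × 0.0527 = $121.67
Total deductions = $82.53 + $146.93 + $27.83 + $487.09 + $11.54 + $57.03 + $23.09 + $18.33 + $121.67 = $976.04
Net pay = $2,308.74 − $976.04 = $1,332.70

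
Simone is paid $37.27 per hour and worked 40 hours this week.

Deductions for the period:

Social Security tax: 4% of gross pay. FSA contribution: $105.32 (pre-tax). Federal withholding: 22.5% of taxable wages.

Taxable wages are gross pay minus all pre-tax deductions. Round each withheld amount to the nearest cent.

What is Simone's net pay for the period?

Gross pay: 40 × $37.27 = $1490.80
FSA contribution: $105.32
Taxable wages = $1490.80 − $105.32 = $1385.48
Federal withholding: $1385.48 × 0.225 = $311.73
Social Security tax: $1490.80 × 0.04 = $59.63
Total deductions = $105.32 + $311.73 + $59.63 = $476.68
Net pay = $1490.80 − $476.68 = $1014.12

$1014.12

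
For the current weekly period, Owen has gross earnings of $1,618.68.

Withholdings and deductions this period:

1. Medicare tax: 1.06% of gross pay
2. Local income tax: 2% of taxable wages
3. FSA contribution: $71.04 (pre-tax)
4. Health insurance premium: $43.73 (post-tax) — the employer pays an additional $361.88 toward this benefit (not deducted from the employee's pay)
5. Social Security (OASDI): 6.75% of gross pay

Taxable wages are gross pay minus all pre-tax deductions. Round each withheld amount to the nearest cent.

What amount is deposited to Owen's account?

$1,346.54

FSA contribution: $71.04
Taxable wages = $1,618.68 − $71.04 = $1,547.64
Local income tax: $1,547.64 × 0.02 = $30.95
Social Security (OASDI): $1,618.68 × 0.0675 = $109.26
Medicare tax: $1,618.68 × 0.0106 = $17.16
Health insurance premium: $43.73
(Employer's $361.88 toward health insurance premium is not withheld from the employee.)
Total deductions = $71.04 + $30.95 + $109.26 + $17.16 + $43.73 = $272.14
Net pay = $1,618.68 − $272.14 = $1,346.54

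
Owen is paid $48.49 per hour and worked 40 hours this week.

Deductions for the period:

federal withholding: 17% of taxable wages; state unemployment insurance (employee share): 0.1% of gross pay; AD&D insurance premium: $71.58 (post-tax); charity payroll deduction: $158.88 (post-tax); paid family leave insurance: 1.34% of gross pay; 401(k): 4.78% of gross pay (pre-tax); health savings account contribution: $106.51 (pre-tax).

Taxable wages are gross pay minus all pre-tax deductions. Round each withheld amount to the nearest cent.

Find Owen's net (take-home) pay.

$1186.13

Gross pay: 40 × $48.49 = $1939.60
Health savings account contribution: $106.51
401(k): $1939.60 × 0.0478 = $92.71
Pre-tax total = $106.51 + $92.71 = $199.22
Taxable wages = $1939.60 − $199.22 = $1740.38
Federal withholding: $1740.38 × 0.17 = $295.86
Paid family leave insurance: $1939.60 × 0.0134 = $25.99
State unemployment insurance (employee share): $1939.60 × 0.001 = $1.94
AD&D insurance premium: $71.58
Charity payroll deduction: $158.88
Total deductions = $106.51 + $92.71 + $295.86 + $25.99 + $1.94 + $71.58 + $158.88 = $753.47
Net pay = $1939.60 − $753.47 = $1186.13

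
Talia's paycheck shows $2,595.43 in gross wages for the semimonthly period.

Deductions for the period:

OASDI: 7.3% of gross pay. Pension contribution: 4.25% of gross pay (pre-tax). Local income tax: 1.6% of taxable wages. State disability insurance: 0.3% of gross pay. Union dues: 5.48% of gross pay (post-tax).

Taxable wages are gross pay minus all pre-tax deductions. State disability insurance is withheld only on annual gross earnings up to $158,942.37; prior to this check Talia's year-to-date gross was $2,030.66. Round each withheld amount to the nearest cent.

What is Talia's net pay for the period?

$2,105.87

Pension contribution: $2,595.43 × 0.0425 = $110.31
Taxable wages = $2,595.43 − $110.31 = $2,485.12
Local income tax: $2,485.12 × 0.016 = $39.76
State disability insurance: cap not yet reached, full $2,595.43 is subject → $2,595.43 × 0.003 = $7.79
OASDI: $2,595.43 × 0.073 = $189.47
Union dues: $2,595.43 × 0.0548 = $142.23
Total deductions = $110.31 + $39.76 + $7.79 + $189.47 + $142.23 = $489.56
Net pay = $2,595.43 − $489.56 = $2,105.87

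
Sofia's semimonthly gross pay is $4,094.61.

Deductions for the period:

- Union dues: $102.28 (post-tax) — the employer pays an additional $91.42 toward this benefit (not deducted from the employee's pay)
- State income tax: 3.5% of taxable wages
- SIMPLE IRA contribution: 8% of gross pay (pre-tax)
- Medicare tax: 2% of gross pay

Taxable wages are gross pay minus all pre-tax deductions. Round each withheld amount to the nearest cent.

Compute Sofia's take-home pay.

SIMPLE IRA contribution: $4,094.61 × 0.08 = $327.57
Taxable wages = $4,094.61 − $327.57 = $3,767.04
State income tax: $3,767.04 × 0.035 = $131.85
Medicare tax: $4,094.61 × 0.02 = $81.89
Union dues: $102.28
(Employer's $91.42 toward union dues is not withheld from the employee.)
Total deductions = $327.57 + $131.85 + $81.89 + $102.28 = $643.59
Net pay = $4,094.61 − $643.59 = $3,451.02

$3,451.02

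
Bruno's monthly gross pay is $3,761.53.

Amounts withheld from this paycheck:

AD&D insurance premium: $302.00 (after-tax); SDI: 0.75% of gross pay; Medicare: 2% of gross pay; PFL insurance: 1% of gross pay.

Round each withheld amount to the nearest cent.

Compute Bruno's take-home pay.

$3,318.47

Medicare: $3,761.53 × 0.02 = $75.23
SDI: $3,761.53 × 0.0075 = $28.21
PFL insurance: $3,761.53 × 0.01 = $37.62
AD&D insurance premium: $302.00
Total deductions = $75.23 + $28.21 + $37.62 + $302.00 = $443.06
Net pay = $3,761.53 − $443.06 = $3,318.47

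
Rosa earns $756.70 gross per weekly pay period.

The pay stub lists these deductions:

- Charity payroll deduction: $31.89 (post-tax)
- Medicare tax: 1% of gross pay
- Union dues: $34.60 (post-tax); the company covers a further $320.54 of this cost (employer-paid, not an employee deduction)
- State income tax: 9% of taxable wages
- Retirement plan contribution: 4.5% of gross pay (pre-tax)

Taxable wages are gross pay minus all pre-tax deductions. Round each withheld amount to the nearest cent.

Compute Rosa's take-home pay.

$583.55

Retirement plan contribution: $756.70 × 0.045 = $34.05
Taxable wages = $756.70 − $34.05 = $722.65
State income tax: $722.65 × 0.09 = $65.04
Medicare tax: $756.70 × 0.01 = $7.57
Union dues: $34.60
Charity payroll deduction: $31.89
(Employer's $320.54 toward union dues is not withheld from the employee.)
Total deductions = $34.05 + $65.04 + $7.57 + $34.60 + $31.89 = $173.15
Net pay = $756.70 − $173.15 = $583.55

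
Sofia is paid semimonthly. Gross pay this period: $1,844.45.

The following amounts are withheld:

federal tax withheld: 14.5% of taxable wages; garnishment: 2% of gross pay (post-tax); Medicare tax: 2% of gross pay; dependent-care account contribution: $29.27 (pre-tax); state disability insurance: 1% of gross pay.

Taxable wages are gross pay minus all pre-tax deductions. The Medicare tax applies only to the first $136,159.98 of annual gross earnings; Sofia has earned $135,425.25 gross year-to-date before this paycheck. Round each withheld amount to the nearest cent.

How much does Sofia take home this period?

$1,481.96

Dependent-care account contribution: $29.27
Taxable wages = $1,844.45 − $29.27 = $1,815.18
Federal tax withheld: $1,815.18 × 0.145 = $263.20
Medicare tax: only $136,159.98 − $135,425.25 = $734.73 of this check is subject → $734.73 × 0.02 = $14.69
State disability insurance: $1,844.45 × 0.01 = $18.44
Garnishment: $1,844.45 × 0.02 = $36.89
Total deductions = $29.27 + $263.20 + $14.69 + $18.44 + $36.89 = $362.49
Net pay = $1,844.45 − $362.49 = $1,481.96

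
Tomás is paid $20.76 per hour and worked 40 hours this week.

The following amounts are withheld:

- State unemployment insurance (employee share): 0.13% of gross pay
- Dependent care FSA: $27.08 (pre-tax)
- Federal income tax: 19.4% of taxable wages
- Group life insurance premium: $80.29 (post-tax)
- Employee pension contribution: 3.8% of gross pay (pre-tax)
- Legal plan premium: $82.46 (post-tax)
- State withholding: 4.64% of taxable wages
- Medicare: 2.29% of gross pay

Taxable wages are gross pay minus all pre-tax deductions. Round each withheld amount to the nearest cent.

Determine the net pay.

$403.38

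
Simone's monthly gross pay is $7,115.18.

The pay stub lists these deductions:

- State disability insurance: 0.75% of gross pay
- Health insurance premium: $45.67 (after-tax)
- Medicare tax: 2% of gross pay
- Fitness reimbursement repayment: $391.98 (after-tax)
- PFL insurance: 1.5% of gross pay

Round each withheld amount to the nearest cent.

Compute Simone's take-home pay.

$6,375.14

PFL insurance: $7,115.18 × 0.015 = $106.73
State disability insurance: $7,115.18 × 0.0075 = $53.36
Medicare tax: $7,115.18 × 0.02 = $142.30
Health insurance premium: $45.67
Fitness reimbursement repayment: $391.98
Total deductions = $106.73 + $53.36 + $142.30 + $45.67 + $391.98 = $740.04
Net pay = $7,115.18 − $740.04 = $6,375.14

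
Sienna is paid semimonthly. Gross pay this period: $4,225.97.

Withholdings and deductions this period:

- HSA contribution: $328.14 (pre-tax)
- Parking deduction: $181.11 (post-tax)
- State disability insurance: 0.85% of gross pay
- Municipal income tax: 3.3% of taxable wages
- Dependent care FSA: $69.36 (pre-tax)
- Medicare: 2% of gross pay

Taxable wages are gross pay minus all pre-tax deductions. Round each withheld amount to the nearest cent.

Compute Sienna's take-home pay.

$3,400.58

Dependent care FSA: $69.36
HSA contribution: $328.14
Pre-tax total = $69.36 + $328.14 = $397.50
Taxable wages = $4,225.97 − $397.50 = $3,828.47
Municipal income tax: $3,828.47 × 0.033 = $126.34
Medicare: $4,225.97 × 0.02 = $84.52
State disability insurance: $4,225.97 × 0.0085 = $35.92
Parking deduction: $181.11
Total deductions = $69.36 + $328.14 + $126.34 + $84.52 + $35.92 + $181.11 = $825.39
Net pay = $4,225.97 − $825.39 = $3,400.58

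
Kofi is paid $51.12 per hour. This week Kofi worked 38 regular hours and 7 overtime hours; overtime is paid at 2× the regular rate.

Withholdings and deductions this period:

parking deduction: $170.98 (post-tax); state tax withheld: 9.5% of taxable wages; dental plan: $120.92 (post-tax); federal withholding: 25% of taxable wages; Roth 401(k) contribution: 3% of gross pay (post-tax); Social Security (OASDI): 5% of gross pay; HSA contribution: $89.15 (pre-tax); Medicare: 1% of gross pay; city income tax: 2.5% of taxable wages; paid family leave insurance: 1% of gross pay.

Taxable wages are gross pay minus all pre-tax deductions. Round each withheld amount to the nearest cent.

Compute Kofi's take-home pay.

Regular pay: 38 × $51.12 = $1942.56
Overtime pay: 7 × $51.12 × 2 = $715.68
Gross pay = $1942.56 + $715.68 = $2658.24
HSA contribution: $89.15
Taxable wages = $2658.24 − $89.15 = $2569.09
Federal withholding: $2569.09 × 0.25 = $642.27
State tax withheld: $2569.09 × 0.095 = $244.06
City income tax: $2569.09 × 0.025 = $64.23
Medicare: $2658.24 × 0.01 = $26.58
Social Security (OASDI): $2658.24 × 0.05 = $132.91
Paid family leave insurance: $2658.24 × 0.01 = $26.58
Dental plan: $120.92
Roth 401(k) contribution: $2658.24 × 0.03 = $79.75
Parking deduction: $170.98
Total deductions = $89.15 + $642.27 + $244.06 + $64.23 + $26.58 + $132.91 + $26.58 + $120.92 + $79.75 + $170.98 = $1597.43
Net pay = $2658.24 − $1597.43 = $1060.81

$1060.81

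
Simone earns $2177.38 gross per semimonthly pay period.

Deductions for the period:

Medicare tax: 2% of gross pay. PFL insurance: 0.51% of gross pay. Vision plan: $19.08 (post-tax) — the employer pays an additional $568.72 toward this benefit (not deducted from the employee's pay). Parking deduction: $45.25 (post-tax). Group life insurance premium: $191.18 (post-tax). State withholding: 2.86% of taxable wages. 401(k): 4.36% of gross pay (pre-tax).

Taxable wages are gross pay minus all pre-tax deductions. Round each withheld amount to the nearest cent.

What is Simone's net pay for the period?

$1712.73

401(k): $2177.38 × 0.0436 = $94.93
Taxable wages = $2177.38 − $94.93 = $2082.45
State withholding: $2082.45 × 0.0286 = $59.56
Medicare tax: $2177.38 × 0.02 = $43.55
PFL insurance: $2177.38 × 0.0051 = $11.10
Vision plan: $19.08
Group life insurance premium: $191.18
Parking deduction: $45.25
(Employer's $568.72 toward vision plan is not withheld from the employee.)
Total deductions = $94.93 + $59.56 + $43.55 + $11.10 + $19.08 + $191.18 + $45.25 = $464.65
Net pay = $2177.38 − $464.65 = $1712.73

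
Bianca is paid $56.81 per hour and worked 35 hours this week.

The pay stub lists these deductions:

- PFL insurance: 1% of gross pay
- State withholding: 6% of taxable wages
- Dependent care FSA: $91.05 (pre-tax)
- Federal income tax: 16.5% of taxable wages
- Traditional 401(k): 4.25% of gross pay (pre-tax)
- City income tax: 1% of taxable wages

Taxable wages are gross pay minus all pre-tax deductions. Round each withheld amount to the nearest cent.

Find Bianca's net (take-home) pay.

Gross pay: 35 × $56.81 = $1,988.35
Traditional 401(k): $1,988.35 × 0.0425 = $84.50
Dependent care FSA: $91.05
Pre-tax total = $84.50 + $91.05 = $175.55
Taxable wages = $1,988.35 − $175.55 = $1,812.80
City income tax: $1,812.80 × 0.01 = $18.13
State withholding: $1,812.80 × 0.06 = $108.77
Federal income tax: $1,812.80 × 0.165 = $299.11
PFL insurance: $1,988.35 × 0.01 = $19.88
Total deductions = $84.50 + $91.05 + $18.13 + $108.77 + $299.11 + $19.88 = $621.44
Net pay = $1,988.35 − $621.44 = $1,366.91

$1,366.91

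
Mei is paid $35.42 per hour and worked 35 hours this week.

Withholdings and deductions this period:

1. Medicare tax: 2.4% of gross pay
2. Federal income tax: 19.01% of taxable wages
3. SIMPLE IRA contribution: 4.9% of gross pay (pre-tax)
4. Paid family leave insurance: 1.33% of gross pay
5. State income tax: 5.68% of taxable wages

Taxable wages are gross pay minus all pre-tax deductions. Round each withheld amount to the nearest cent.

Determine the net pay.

Gross pay: 35 × $35.42 = $1,239.70
SIMPLE IRA contribution: $1,239.70 × 0.049 = $60.75
Taxable wages = $1,239.70 − $60.75 = $1,178.95
Federal income tax: $1,178.95 × 0.1901 = $224.12
State income tax: $1,178.95 × 0.0568 = $66.96
Paid family leave insurance: $1,239.70 × 0.0133 = $16.49
Medicare tax: $1,239.70 × 0.024 = $29.75
Total deductions = $60.75 + $224.12 + $66.96 + $16.49 + $29.75 = $398.07
Net pay = $1,239.70 − $398.07 = $841.63

$841.63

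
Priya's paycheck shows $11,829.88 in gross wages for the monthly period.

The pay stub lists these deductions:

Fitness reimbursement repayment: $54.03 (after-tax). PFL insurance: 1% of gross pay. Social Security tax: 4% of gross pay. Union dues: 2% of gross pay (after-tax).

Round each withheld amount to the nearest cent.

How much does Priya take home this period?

$10,947.75

Social Security tax: $11,829.88 × 0.04 = $473.20
PFL insurance: $11,829.88 × 0.01 = $118.30
Union dues: $11,829.88 × 0.02 = $236.60
Fitness reimbursement repayment: $54.03
Total deductions = $473.20 + $118.30 + $236.60 + $54.03 = $882.13
Net pay = $11,829.88 − $882.13 = $10,947.75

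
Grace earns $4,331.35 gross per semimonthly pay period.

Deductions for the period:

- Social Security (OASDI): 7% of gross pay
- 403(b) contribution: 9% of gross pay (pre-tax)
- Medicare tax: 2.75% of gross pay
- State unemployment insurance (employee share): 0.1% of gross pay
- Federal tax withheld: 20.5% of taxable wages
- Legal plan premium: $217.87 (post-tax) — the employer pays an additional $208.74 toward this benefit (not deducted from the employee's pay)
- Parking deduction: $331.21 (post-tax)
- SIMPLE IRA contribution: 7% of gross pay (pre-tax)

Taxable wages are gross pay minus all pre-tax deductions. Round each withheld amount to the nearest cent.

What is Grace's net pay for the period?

$1,916.77

SIMPLE IRA contribution: $4,331.35 × 0.07 = $303.19
403(b) contribution: $4,331.35 × 0.09 = $389.82
Pre-tax total = $303.19 + $389.82 = $693.01
Taxable wages = $4,331.35 − $693.01 = $3,638.34
Federal tax withheld: $3,638.34 × 0.205 = $745.86
Medicare tax: $4,331.35 × 0.0275 = $119.11
Social Security (OASDI): $4,331.35 × 0.07 = $303.19
State unemployment insurance (employee share): $4,331.35 × 0.001 = $4.33
Legal plan premium: $217.87
Parking deduction: $331.21
(Employer's $208.74 toward legal plan premium is not withheld from the employee.)
Total deductions = $303.19 + $389.82 + $745.86 + $119.11 + $303.19 + $4.33 + $217.87 + $331.21 = $2,414.58
Net pay = $4,331.35 − $2,414.58 = $1,916.77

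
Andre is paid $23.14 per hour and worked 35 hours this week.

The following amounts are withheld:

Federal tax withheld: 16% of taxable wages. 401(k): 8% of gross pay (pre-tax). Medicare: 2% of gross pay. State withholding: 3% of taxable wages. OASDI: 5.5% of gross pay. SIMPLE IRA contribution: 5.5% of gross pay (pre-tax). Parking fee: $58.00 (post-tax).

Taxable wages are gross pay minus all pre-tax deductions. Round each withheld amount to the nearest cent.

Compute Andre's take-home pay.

$448.72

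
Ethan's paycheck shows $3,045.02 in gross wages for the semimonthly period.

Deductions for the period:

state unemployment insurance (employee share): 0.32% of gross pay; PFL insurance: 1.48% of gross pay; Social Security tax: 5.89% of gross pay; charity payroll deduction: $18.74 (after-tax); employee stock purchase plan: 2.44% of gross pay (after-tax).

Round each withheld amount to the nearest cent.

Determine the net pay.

$2,717.82

State unemployment insurance (employee share): $3,045.02 × 0.0032 = $9.74
Social Security tax: $3,045.02 × 0.0589 = $179.35
PFL insurance: $3,045.02 × 0.0148 = $45.07
Employee stock purchase plan: $3,045.02 × 0.0244 = $74.30
Charity payroll deduction: $18.74
Total deductions = $9.74 + $179.35 + $45.07 + $74.30 + $18.74 = $327.20
Net pay = $3,045.02 − $327.20 = $2,717.82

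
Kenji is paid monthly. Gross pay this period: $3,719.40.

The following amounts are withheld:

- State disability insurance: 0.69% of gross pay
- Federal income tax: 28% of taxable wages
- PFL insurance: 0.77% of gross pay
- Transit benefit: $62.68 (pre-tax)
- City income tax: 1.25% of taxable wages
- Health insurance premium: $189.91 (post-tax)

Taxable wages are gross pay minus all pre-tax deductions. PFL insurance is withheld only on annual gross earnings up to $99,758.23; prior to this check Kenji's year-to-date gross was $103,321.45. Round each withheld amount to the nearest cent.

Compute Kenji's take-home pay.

$2,371.56

Transit benefit: $62.68
Taxable wages = $3,719.40 − $62.68 = $3,656.72
City income tax: $3,656.72 × 0.0125 = $45.71
Federal income tax: $3,656.72 × 0.28 = $1,023.88
PFL insurance: annual cap $99,758.23 already reached (YTD $103,321.45), so $0.00
State disability insurance: $3,719.40 × 0.0069 = $25.66
Health insurance premium: $189.91
Total deductions = $62.68 + $45.71 + $1,023.88 + $0.00 + $25.66 + $189.91 = $1,347.84
Net pay = $3,719.40 − $1,347.84 = $2,371.56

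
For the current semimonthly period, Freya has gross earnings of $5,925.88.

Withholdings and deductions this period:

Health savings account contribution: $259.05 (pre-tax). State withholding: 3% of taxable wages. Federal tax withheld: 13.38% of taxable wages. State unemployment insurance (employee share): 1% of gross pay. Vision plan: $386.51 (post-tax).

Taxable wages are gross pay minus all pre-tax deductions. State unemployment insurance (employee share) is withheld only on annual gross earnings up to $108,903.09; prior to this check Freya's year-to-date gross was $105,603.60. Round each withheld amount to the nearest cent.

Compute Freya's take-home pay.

$4,319.11

Health savings account contribution: $259.05
Taxable wages = $5,925.88 − $259.05 = $5,666.83
Federal tax withheld: $5,666.83 × 0.1338 = $758.22
State withholding: $5,666.83 × 0.03 = $170.00
State unemployment insurance (employee share): only $108,903.09 − $105,603.60 = $3,299.49 of this check is subject → $3,299.49 × 0.01 = $32.99
Vision plan: $386.51
Total deductions = $259.05 + $758.22 + $170.00 + $32.99 + $386.51 = $1,606.77
Net pay = $5,925.88 − $1,606.77 = $4,319.11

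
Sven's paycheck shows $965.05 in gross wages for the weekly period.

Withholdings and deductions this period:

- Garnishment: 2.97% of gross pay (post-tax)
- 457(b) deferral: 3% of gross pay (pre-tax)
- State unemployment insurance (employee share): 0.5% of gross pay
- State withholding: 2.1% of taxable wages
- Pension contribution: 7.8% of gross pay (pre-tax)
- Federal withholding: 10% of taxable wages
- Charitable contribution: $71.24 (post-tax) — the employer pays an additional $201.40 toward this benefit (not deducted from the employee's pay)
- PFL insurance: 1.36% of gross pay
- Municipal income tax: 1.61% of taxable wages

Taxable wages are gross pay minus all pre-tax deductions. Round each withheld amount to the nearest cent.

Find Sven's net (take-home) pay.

$624.96

457(b) deferral: $965.05 × 0.03 = $28.95
Pension contribution: $965.05 × 0.078 = $75.27
Pre-tax total = $28.95 + $75.27 = $104.22
Taxable wages = $965.05 − $104.22 = $860.83
Federal withholding: $860.83 × 0.1 = $86.08
Municipal income tax: $860.83 × 0.0161 = $13.86
State withholding: $860.83 × 0.021 = $18.08
PFL insurance: $965.05 × 0.0136 = $13.12
State unemployment insurance (employee share): $965.05 × 0.005 = $4.83
Garnishment: $965.05 × 0.0297 = $28.66
Charitable contribution: $71.24
(Employer's $201.40 toward charitable contribution is not withheld from the employee.)
Total deductions = $28.95 + $75.27 + $86.08 + $13.86 + $18.08 + $13.12 + $4.83 + $28.66 + $71.24 = $340.09
Net pay = $965.05 − $340.09 = $624.96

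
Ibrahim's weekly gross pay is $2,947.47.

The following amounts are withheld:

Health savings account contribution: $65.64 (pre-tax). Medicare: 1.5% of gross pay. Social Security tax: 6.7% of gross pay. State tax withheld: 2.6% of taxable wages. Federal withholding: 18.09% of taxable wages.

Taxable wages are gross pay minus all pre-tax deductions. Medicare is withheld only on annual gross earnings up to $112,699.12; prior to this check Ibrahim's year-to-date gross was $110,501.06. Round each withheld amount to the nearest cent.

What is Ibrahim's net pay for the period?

Health savings account contribution: $65.64
Taxable wages = $2,947.47 − $65.64 = $2,881.83
Federal withholding: $2,881.83 × 0.1809 = $521.32
State tax withheld: $2,881.83 × 0.026 = $74.93
Social Security tax: $2,947.47 × 0.067 = $197.48
Medicare: only $112,699.12 − $110,501.06 = $2,198.06 of this check is subject → $2,198.06 × 0.015 = $32.97
Total deductions = $65.64 + $521.32 + $74.93 + $197.48 + $32.97 = $892.34
Net pay = $2,947.47 − $892.34 = $2,055.13

$2,055.13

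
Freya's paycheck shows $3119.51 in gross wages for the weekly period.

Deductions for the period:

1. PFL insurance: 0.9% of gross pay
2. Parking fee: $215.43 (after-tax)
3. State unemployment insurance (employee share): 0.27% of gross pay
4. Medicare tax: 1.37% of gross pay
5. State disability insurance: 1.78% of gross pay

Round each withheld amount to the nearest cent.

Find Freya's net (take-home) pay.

State unemployment insurance (employee share): $3119.51 × 0.0027 = $8.42
Medicare tax: $3119.51 × 0.0137 = $42.74
State disability insurance: $3119.51 × 0.0178 = $55.53
PFL insurance: $3119.51 × 0.009 = $28.08
Parking fee: $215.43
Total deductions = $8.42 + $42.74 + $55.53 + $28.08 + $215.43 = $350.20
Net pay = $3119.51 − $350.20 = $2769.31

$2769.31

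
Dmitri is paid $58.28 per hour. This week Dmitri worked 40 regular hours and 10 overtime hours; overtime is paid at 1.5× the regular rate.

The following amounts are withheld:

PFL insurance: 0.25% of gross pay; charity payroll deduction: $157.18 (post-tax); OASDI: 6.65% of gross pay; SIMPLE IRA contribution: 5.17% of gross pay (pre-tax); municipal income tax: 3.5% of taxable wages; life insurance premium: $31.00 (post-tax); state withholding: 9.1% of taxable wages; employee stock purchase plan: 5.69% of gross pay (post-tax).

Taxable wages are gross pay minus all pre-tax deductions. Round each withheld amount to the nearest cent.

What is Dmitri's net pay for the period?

$2,064.94

Regular pay: 40 × $58.28 = $2,331.20
Overtime pay: 10 × $58.28 × 1.5 = $874.20
Gross pay = $2,331.20 + $874.20 = $3,205.40
SIMPLE IRA contribution: $3,205.40 × 0.0517 = $165.72
Taxable wages = $3,205.40 − $165.72 = $3,039.68
State withholding: $3,039.68 × 0.091 = $276.61
Municipal income tax: $3,039.68 × 0.035 = $106.39
PFL insurance: $3,205.40 × 0.0025 = $8.01
OASDI: $3,205.40 × 0.0665 = $213.16
Employee stock purchase plan: $3,205.40 × 0.0569 = $182.39
Life insurance premium: $31.00
Charity payroll deduction: $157.18
Total deductions = $165.72 + $276.61 + $106.39 + $8.01 + $213.16 + $182.39 + $31.00 + $157.18 = $1,140.46
Net pay = $3,205.40 − $1,140.46 = $2,064.94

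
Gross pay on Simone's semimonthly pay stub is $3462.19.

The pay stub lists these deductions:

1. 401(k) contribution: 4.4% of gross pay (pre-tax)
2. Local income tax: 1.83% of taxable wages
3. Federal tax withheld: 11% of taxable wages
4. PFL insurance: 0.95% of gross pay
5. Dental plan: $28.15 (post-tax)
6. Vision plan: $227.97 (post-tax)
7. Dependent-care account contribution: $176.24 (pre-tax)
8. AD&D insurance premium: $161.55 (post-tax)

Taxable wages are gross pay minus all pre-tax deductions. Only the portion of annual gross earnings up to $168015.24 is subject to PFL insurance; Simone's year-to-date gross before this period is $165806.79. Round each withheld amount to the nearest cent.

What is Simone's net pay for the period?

$2292.91

401(k) contribution: $3462.19 × 0.044 = $152.34
Dependent-care account contribution: $176.24
Pre-tax total = $152.34 + $176.24 = $328.58
Taxable wages = $3462.19 − $328.58 = $3133.61
Federal tax withheld: $3133.61 × 0.11 = $344.70
Local income tax: $3133.61 × 0.0183 = $57.35
PFL insurance: only $168015.24 − $165806.79 = $2208.45 of this check is subject → $2208.45 × 0.0095 = $20.98
Dental plan: $28.15
AD&D insurance premium: $161.55
Vision plan: $227.97
Total deductions = $152.34 + $176.24 + $344.70 + $57.35 + $20.98 + $28.15 + $161.55 + $227.97 = $1169.28
Net pay = $3462.19 − $1169.28 = $2292.91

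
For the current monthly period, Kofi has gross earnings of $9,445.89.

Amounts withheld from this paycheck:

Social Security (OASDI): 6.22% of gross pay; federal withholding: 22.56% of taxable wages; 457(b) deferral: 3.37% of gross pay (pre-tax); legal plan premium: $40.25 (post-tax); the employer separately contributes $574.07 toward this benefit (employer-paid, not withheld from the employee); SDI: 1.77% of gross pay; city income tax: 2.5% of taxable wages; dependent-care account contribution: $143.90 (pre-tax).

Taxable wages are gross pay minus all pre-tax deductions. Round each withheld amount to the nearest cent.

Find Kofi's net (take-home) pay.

$5,937.39

457(b) deferral: $9,445.89 × 0.0337 = $318.33
Dependent-care account contribution: $143.90
Pre-tax total = $318.33 + $143.90 = $462.23
Taxable wages = $9,445.89 − $462.23 = $8,983.66
Federal withholding: $8,983.66 × 0.2256 = $2,026.71
City income tax: $8,983.66 × 0.025 = $224.59
SDI: $9,445.89 × 0.0177 = $167.19
Social Security (OASDI): $9,445.89 × 0.0622 = $587.53
Legal plan premium: $40.25
(Employer's $574.07 toward legal plan premium is not withheld from the employee.)
Total deductions = $318.33 + $143.90 + $2,026.71 + $224.59 + $167.19 + $587.53 + $40.25 = $3,508.50
Net pay = $9,445.89 − $3,508.50 = $5,937.39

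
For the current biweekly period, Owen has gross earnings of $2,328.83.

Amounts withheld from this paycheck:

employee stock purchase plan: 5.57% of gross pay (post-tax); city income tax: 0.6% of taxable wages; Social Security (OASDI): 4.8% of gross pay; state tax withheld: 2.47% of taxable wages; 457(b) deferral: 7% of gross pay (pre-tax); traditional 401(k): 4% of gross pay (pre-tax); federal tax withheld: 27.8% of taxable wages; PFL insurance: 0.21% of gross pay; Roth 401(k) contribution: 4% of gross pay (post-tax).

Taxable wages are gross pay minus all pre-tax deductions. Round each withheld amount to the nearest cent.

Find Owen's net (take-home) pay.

$1,093.29

457(b) deferral: $2,328.83 × 0.07 = $163.02
Traditional 401(k): $2,328.83 × 0.04 = $93.15
Pre-tax total = $163.02 + $93.15 = $256.17
Taxable wages = $2,328.83 − $256.17 = $2,072.66
Federal tax withheld: $2,072.66 × 0.278 = $576.20
State tax withheld: $2,072.66 × 0.0247 = $51.19
City income tax: $2,072.66 × 0.006 = $12.44
Social Security (OASDI): $2,328.83 × 0.048 = $111.78
PFL insurance: $2,328.83 × 0.0021 = $4.89
Employee stock purchase plan: $2,328.83 × 0.0557 = $129.72
Roth 401(k) contribution: $2,328.83 × 0.04 = $93.15
Total deductions = $163.02 + $93.15 + $576.20 + $51.19 + $12.44 + $111.78 + $4.89 + $129.72 + $93.15 = $1,235.54
Net pay = $2,328.83 − $1,235.54 = $1,093.29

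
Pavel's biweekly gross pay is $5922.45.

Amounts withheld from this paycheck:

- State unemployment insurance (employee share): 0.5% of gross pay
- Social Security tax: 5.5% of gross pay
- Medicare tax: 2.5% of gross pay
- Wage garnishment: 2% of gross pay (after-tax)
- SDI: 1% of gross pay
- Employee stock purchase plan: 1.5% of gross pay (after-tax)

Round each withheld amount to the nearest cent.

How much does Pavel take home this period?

$5152.54

Social Security tax: $5922.45 × 0.055 = $325.73
State unemployment insurance (employee share): $5922.45 × 0.005 = $29.61
SDI: $5922.45 × 0.01 = $59.22
Medicare tax: $5922.45 × 0.025 = $148.06
Wage garnishment: $5922.45 × 0.02 = $118.45
Employee stock purchase plan: $5922.45 × 0.015 = $88.84
Total deductions = $325.73 + $29.61 + $59.22 + $148.06 + $118.45 + $88.84 = $769.91
Net pay = $5922.45 − $769.91 = $5152.54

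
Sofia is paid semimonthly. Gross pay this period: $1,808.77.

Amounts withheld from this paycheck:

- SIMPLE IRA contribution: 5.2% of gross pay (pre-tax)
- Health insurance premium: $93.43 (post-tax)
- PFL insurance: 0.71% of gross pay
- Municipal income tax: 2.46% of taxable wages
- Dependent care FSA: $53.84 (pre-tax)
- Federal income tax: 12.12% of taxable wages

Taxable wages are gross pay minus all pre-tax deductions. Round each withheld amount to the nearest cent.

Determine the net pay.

Dependent care FSA: $53.84
SIMPLE IRA contribution: $1,808.77 × 0.052 = $94.06
Pre-tax total = $53.84 + $94.06 = $147.90
Taxable wages = $1,808.77 − $147.90 = $1,660.87
Federal income tax: $1,660.87 × 0.1212 = $201.30
Municipal income tax: $1,660.87 × 0.0246 = $40.86
PFL insurance: $1,808.77 × 0.0071 = $12.84
Health insurance premium: $93.43
Total deductions = $53.84 + $94.06 + $201.30 + $40.86 + $12.84 + $93.43 = $496.33
Net pay = $1,808.77 − $496.33 = $1,312.44

$1,312.44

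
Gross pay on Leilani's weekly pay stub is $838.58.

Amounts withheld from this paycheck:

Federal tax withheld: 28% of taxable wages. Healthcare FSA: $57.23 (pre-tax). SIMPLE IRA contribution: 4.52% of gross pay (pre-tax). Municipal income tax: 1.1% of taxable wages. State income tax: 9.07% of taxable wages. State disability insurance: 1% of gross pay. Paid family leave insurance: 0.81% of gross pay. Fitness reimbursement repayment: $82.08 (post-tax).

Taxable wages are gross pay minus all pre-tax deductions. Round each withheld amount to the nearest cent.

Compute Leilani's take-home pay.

$362.41

SIMPLE IRA contribution: $838.58 × 0.0452 = $37.90
Healthcare FSA: $57.23
Pre-tax total = $37.90 + $57.23 = $95.13
Taxable wages = $838.58 − $95.13 = $743.45
Federal tax withheld: $743.45 × 0.28 = $208.17
Municipal income tax: $743.45 × 0.011 = $8.18
State income tax: $743.45 × 0.0907 = $67.43
State disability insurance: $838.58 × 0.01 = $8.39
Paid family leave insurance: $838.58 × 0.0081 = $6.79
Fitness reimbursement repayment: $82.08
Total deductions = $37.90 + $57.23 + $208.17 + $8.18 + $67.43 + $8.39 + $6.79 + $82.08 = $476.17
Net pay = $838.58 − $476.17 = $362.41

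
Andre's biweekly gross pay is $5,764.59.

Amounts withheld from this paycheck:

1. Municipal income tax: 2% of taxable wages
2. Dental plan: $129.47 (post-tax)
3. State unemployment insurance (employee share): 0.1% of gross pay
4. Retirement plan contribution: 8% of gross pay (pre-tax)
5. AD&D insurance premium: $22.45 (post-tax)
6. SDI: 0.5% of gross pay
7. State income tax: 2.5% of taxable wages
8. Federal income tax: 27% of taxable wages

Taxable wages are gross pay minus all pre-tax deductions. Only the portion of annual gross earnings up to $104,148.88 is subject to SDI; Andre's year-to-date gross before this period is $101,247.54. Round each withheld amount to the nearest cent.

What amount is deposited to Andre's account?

Retirement plan contribution: $5,764.59 × 0.08 = $461.17
Taxable wages = $5,764.59 − $461.17 = $5,303.42
Municipal income tax: $5,303.42 × 0.02 = $106.07
State income tax: $5,303.42 × 0.025 = $132.59
Federal income tax: $5,303.42 × 0.27 = $1,431.92
SDI: only $104,148.88 − $101,247.54 = $2,901.34 of this check is subject → $2,901.34 × 0.005 = $14.51
State unemployment insurance (employee share): $5,764.59 × 0.001 = $5.76
AD&D insurance premium: $22.45
Dental plan: $129.47
Total deductions = $461.17 + $106.07 + $132.59 + $1,431.92 + $14.51 + $5.76 + $22.45 + $129.47 = $2,303.94
Net pay = $5,764.59 − $2,303.94 = $3,460.65

$3,460.65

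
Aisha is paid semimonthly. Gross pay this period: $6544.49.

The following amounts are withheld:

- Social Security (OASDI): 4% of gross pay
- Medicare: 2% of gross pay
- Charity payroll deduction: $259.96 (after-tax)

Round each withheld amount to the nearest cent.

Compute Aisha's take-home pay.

Medicare: $6544.49 × 0.02 = $130.89
Social Security (OASDI): $6544.49 × 0.04 = $261.78
Charity payroll deduction: $259.96
Total deductions = $130.89 + $261.78 + $259.96 = $652.63
Net pay = $6544.49 − $652.63 = $5891.86

$5891.86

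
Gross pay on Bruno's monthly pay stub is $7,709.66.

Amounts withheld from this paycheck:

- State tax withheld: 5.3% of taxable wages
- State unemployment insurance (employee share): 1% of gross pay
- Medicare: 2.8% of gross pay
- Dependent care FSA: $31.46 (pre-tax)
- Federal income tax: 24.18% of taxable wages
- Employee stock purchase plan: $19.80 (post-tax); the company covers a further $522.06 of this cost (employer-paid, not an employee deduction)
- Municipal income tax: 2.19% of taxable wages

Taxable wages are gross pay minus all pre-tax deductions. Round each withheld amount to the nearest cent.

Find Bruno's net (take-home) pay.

$4,933.75

Dependent care FSA: $31.46
Taxable wages = $7,709.66 − $31.46 = $7,678.20
Federal income tax: $7,678.20 × 0.2418 = $1,856.59
State tax withheld: $7,678.20 × 0.053 = $406.94
Municipal income tax: $7,678.20 × 0.0219 = $168.15
Medicare: $7,709.66 × 0.028 = $215.87
State unemployment insurance (employee share): $7,709.66 × 0.01 = $77.10
Employee stock purchase plan: $19.80
(Employer's $522.06 toward employee stock purchase plan is not withheld from the employee.)
Total deductions = $31.46 + $1,856.59 + $406.94 + $168.15 + $215.87 + $77.10 + $19.80 = $2,775.91
Net pay = $7,709.66 − $2,775.91 = $4,933.75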